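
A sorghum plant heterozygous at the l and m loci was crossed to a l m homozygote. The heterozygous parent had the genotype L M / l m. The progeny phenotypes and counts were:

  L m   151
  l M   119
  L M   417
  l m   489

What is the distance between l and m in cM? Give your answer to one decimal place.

23.0 cM

The recombinant classes are L m and l M: 151 + 119 = 270.
Recombination frequency = 270/1176 = 0.2296 ≈ 23.0%, i.e. 23.0 cM.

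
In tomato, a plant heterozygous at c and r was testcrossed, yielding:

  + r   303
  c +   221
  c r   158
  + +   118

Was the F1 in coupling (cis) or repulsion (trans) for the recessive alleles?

trans

The two most frequent classes are + r (303) and c + (221); these are the parental (non-recombinant) types.
So the F1 carried + r on one chromosome and c + on the other — the recessive alleles are on opposite chromosomes (trans / repulsion).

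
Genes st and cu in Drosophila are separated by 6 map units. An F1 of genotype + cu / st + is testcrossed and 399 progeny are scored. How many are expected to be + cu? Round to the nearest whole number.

188

A map distance of 6 map units corresponds to a recombination frequency of 0.060.
The F1 is + cu / st +, so + cu is a parental gamete class with expected frequency (1 − r)/2 = 0.940/2 = 0.4700.
Expected number = 0.4700 × 399 = 187.53 ≈ 188.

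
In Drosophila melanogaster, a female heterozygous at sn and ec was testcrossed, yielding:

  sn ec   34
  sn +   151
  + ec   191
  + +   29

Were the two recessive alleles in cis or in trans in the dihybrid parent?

trans

The two most frequent classes are + ec (191) and sn + (151); these are the parental (non-recombinant) types.
So the F1 carried + ec on one chromosome and sn + on the other — the recessive alleles are on opposite chromosomes (trans / repulsion).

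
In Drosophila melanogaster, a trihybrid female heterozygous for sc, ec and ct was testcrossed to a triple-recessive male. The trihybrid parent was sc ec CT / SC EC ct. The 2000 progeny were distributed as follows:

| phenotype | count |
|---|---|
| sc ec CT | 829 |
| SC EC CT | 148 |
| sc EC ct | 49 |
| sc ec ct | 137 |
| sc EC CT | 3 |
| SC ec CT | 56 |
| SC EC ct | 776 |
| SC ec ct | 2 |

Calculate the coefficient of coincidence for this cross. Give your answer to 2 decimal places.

0.31

The two rarest classes, sc EC CT and SC ec ct, are the double crossovers. Comparing them with the parentals, only the ec allele has switched, so ec is the middle locus and the order is ct – ec – sc.
ct–ec: (285 + 5)/2000 = 0.1450; ec–sc: (105 + 5)/2000 = 0.0550.
Expected DCO frequency = 0.1450 × 0.0550 ≈ 0.00797; observed = 5/2000 ≈ 0.00250.
Coefficient of coincidence = 0.00250/0.00797 ≈ 0.31.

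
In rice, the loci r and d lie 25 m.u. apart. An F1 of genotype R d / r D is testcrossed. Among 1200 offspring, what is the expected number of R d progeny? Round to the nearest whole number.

A map distance of 25 m.u. corresponds to a recombination frequency of 0.250.
The F1 is R d / r D, so R d is a parental gamete class with expected frequency (1 − r)/2 = 0.750/2 = 0.3750.
Expected number = 0.3750 × 1200 = 450.00 ≈ 450.

450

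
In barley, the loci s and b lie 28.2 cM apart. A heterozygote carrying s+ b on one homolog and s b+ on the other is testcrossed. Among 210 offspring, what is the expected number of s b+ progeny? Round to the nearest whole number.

A map distance of 28.2 cM corresponds to a recombination frequency of 0.282.
The F1 is s+ b / s b+, so s b+ is a parental gamete class with expected frequency (1 − r)/2 = 0.718/2 = 0.3590.
Expected number = 0.3590 × 210 = 75.39 ≈ 75.

75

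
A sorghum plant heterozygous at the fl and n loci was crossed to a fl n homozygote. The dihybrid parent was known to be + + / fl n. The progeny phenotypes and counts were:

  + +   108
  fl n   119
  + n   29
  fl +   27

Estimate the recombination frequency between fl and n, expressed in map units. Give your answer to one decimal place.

The recombinant classes are + n and fl +: 29 + 27 = 56.
Recombination frequency = 56/283 = 0.1979 ≈ 19.8%, i.e. 19.8 map units.

19.8 map units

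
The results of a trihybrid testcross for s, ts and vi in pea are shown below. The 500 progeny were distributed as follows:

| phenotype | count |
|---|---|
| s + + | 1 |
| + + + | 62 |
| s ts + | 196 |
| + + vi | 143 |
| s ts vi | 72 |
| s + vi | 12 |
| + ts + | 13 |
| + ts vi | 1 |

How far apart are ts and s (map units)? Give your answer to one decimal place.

5.4 map units

The two most frequent reciprocal classes, s ts + and + + vi, are the parental types, so the F1 was s ts + / + + vi.
The two rarest classes, s + + and + ts vi, are the double crossovers. Comparing them with the parentals, only the ts allele has switched, so ts is the middle locus and the order is vi – ts – s.
Crossovers in the ts–s interval produce the single-crossover classes + ts + and s + vi (13 + 12 = 25) plus the double crossovers (2).
RF(ts–s) = (25 + 2) / 500 = 27/500 = 0.0540 → 5.4 map units.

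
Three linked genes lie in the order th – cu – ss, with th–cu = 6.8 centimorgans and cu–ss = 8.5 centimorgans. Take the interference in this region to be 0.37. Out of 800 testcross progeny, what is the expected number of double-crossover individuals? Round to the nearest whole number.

Map distances give recombination frequencies of 0.068 and 0.085 for the two intervals.
With interference 0.37 (so coincidence = 0.63), expected double-crossover frequency = 0.068 × 0.085 × 0.63 = 0.00364.
Expected number = 0.00364 × 800 = 2.91 ≈ 3.

3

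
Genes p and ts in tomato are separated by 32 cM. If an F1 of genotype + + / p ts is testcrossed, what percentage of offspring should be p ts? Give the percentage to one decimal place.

A map distance of 32 cM corresponds to a recombination frequency of 0.320.
The F1 is + + / p ts, so p ts is a parental gamete class with expected frequency (1 − r)/2 = 0.680/2 = 0.3400.
That is 0.3400 = 34.0% of the progeny.

34.0%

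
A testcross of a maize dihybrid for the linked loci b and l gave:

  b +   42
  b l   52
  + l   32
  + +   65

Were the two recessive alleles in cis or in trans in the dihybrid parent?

The two most frequent classes are + + (65) and b l (52); these are the parental (non-recombinant) types.
So the F1 carried + + on one chromosome and b l on the other — the recessive alleles are on the same chromosome (cis / coupling).

cis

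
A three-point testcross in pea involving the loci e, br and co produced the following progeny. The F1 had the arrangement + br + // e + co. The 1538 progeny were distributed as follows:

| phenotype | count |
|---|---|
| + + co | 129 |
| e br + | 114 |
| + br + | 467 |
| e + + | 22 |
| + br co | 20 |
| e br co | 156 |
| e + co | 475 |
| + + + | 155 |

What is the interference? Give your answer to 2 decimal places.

0.36

The two rarest classes, + br co and e + +, are the double crossovers. Comparing them with the parentals, only the co allele has switched, so co is the middle locus and the order is e – co – br.
e–co: (243 + 42)/1538 = 0.1853; co–br: (311 + 42)/1538 = 0.2295.
Expected DCO frequency = 0.1853 × 0.2295 ≈ 0.04253; observed = 42/1538 ≈ 0.02731.
Coefficient of coincidence = 0.02731/0.04253 ≈ 0.64; interference = 1 − 0.64 = 0.36.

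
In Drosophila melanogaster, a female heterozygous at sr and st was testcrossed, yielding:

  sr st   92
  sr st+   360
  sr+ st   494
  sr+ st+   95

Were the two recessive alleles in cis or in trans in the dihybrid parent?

trans

The two most frequent classes are sr+ st (494) and sr st+ (360); these are the parental (non-recombinant) types.
So the F1 carried sr+ st on one chromosome and sr st+ on the other — the recessive alleles are on opposite chromosomes (trans / repulsion).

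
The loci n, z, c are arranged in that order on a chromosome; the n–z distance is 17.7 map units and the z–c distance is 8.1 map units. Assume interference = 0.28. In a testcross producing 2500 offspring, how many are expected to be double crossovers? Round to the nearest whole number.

26

Map distances give recombination frequencies of 0.177 and 0.081 for the two intervals.
With interference 0.28 (so coincidence = 0.72), expected double-crossover frequency = 0.177 × 0.081 × 0.72 = 0.01032.
Expected number = 0.01032 × 2500 = 25.81 ≈ 26.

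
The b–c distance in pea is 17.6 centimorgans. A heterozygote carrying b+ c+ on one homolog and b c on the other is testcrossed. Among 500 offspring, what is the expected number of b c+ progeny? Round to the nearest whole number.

A map distance of 17.6 centimorgans corresponds to a recombination frequency of 0.176.
The F1 is b+ c+ / b c, so b c+ is a recombinant gamete class with expected frequency r/2 = 0.176/2 = 0.0880.
Expected number = 0.0880 × 500 = 44.00 ≈ 44.

44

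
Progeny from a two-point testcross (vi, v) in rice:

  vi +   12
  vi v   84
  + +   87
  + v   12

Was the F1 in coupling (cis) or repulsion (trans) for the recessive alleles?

The two most frequent classes are + + (87) and vi v (84); these are the parental (non-recombinant) types.
So the F1 carried + + on one chromosome and vi v on the other — the recessive alleles are on the same chromosome (cis / coupling).

cis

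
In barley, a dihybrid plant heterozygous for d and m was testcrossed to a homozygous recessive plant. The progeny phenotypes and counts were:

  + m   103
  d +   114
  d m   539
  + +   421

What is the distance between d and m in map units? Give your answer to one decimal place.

The two most frequent classes, + + (421) and d m (539), are the parental types, so the F1 was + + / d m.
The recombinant classes are + m and d +: 103 + 114 = 217.
Recombination frequency = 217/1177 = 0.1844 ≈ 18.4%, i.e. 18.4 map units.

18.4 map units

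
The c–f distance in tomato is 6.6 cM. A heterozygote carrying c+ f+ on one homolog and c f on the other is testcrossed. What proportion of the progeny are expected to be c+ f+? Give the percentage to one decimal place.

A map distance of 6.6 cM corresponds to a recombination frequency of 0.066.
The F1 is c+ f+ / c f, so c+ f+ is a parental gamete class with expected frequency (1 − r)/2 = 0.934/2 = 0.4670.
That is 0.4670 = 46.7% of the progeny.

46.7%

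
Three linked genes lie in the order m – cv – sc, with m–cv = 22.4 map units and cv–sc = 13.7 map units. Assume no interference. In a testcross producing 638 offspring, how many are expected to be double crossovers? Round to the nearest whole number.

20

Map distances give recombination frequencies of 0.224 and 0.137 for the two intervals.
With no interference, expected double-crossover frequency = 0.224 × 0.137 = 0.03069.
Expected number = 0.03069 × 638 = 19.58 ≈ 20.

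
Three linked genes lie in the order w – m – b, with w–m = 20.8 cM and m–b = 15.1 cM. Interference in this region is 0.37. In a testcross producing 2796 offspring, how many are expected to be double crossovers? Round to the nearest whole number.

Map distances give recombination frequencies of 0.208 and 0.151 for the two intervals.
With interference 0.37 (so coincidence = 0.63), expected double-crossover frequency = 0.208 × 0.151 × 0.63 = 0.01979.
Expected number = 0.01979 × 2796 = 55.32 ≈ 55.

55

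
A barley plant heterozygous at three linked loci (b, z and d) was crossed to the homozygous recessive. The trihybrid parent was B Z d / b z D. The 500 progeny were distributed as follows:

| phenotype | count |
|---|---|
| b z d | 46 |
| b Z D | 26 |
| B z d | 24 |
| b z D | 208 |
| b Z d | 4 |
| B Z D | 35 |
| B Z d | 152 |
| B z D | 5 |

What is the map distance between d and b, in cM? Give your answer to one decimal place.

The two rarest classes, b Z d and B z D, are the double crossovers. Comparing them with the parentals, only the b allele has switched, so b is the middle locus and the order is z – b – d.
Crossovers in the b–d interval produce the single-crossover classes B Z D and b z d (35 + 46 = 81) plus the double crossovers (9).
RF(b–d) = (81 + 9) / 500 = 90/500 = 0.1800 → 18.0 cM.

18.0 cM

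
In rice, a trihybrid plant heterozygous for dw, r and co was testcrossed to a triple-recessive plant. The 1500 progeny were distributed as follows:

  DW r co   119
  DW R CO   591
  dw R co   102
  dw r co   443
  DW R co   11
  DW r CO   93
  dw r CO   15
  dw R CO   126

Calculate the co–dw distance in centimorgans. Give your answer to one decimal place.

The two most frequent reciprocal classes, DW R CO and dw r co, are the parental types, so the F1 was DW R CO / dw r co.
The two rarest classes, DW R co and dw r CO, are the double crossovers. Comparing them with the parentals, only the co allele has switched, so co is the middle locus and the order is dw – co – r.
Crossovers in the dw–co interval produce the single-crossover classes dw R CO and DW r co (126 + 119 = 245) plus the double crossovers (26).
RF(dw–co) = (245 + 26) / 1500 = 271/1500 = 0.1807 → 18.1 centimorgans.

18.1 centimorgans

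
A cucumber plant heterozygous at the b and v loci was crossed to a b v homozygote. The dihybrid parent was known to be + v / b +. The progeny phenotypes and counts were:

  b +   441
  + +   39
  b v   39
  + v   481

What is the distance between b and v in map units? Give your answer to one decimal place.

7.8 map units

The recombinant classes are + + and b v: 39 + 39 = 78.
Recombination frequency = 78/1000 = 0.0780 ≈ 7.8%, i.e. 7.8 map units.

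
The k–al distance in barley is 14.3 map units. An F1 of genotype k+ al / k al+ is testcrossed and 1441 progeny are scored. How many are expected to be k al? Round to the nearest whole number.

A map distance of 14.3 map units corresponds to a recombination frequency of 0.143.
The F1 is k+ al / k al+, so k al is a recombinant gamete class with expected frequency r/2 = 0.143/2 = 0.0715.
Expected number = 0.0715 × 1441 = 103.03 ≈ 103.

103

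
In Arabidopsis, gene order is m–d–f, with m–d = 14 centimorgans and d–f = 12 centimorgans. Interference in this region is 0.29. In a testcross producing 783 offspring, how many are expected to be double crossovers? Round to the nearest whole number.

Map distances give recombination frequencies of 0.140 and 0.120 for the two intervals.
With interference 0.29 (so coincidence = 0.71), expected double-crossover frequency = 0.140 × 0.120 × 0.71 = 0.01193.
Expected number = 0.01193 × 783 = 9.34 ≈ 9.

9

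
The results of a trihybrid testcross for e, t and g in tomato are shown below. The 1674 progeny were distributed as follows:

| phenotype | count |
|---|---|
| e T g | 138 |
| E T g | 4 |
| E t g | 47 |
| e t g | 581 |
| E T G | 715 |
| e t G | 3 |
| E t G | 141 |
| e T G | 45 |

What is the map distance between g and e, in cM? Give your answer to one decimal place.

The two most frequent reciprocal classes, E T G and e t g, are the parental types, so the F1 was E T G / e t g.
The two rarest classes, E T g and e t G, are the double crossovers. Comparing them with the parentals, only the g allele has switched, so g is the middle locus and the order is e – g – t.
Crossovers in the e–g interval produce the single-crossover classes e T G and E t g (45 + 47 = 92) plus the double crossovers (7).
RF(e–g) = (92 + 7) / 1674 = 99/1674 = 0.0591 → 5.9 cM.

5.9 cM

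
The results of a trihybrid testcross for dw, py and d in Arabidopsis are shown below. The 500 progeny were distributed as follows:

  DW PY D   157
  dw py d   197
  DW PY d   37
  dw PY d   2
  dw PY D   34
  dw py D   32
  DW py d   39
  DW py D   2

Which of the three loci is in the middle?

py

The two most frequent reciprocal classes, DW PY D and dw py d, are the parental types, so the F1 was DW PY D / dw py d.
The two rarest classes, DW py D and dw PY d, are the double crossovers. Comparing them with the parentals, only the py allele has switched, so py is the middle locus and the order is d – py – dw.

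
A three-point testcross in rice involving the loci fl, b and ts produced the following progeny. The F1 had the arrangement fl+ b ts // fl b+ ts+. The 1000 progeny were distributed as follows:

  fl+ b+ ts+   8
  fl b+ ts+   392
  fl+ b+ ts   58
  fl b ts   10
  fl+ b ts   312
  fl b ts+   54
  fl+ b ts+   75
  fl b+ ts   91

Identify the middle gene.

fl

The two rarest classes, fl b ts and fl+ b+ ts+, are the double crossovers. Comparing them with the parentals, only the fl allele has switched, so fl is the middle locus and the order is ts – fl – b.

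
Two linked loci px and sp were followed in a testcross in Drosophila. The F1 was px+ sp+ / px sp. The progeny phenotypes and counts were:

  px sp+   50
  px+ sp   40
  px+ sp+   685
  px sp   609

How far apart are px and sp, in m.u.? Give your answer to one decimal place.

6.5 m.u.

The recombinant classes are px+ sp and px sp+: 40 + 50 = 90.
Recombination frequency = 90/1384 = 0.0650 ≈ 6.5%, i.e. 6.5 m.u.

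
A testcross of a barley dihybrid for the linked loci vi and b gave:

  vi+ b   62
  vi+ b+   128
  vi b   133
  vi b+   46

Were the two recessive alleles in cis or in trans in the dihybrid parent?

cis

The two most frequent classes are vi+ b+ (128) and vi b (133); these are the parental (non-recombinant) types.
So the F1 carried vi+ b+ on one chromosome and vi b on the other — the recessive alleles are on the same chromosome (cis / coupling).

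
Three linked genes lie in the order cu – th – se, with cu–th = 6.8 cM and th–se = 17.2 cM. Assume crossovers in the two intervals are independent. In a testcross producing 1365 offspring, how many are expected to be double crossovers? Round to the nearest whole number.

16

Map distances give recombination frequencies of 0.068 and 0.172 for the two intervals.
With no interference, expected double-crossover frequency = 0.068 × 0.172 = 0.01170.
Expected number = 0.01170 × 1365 = 15.97 ≈ 16.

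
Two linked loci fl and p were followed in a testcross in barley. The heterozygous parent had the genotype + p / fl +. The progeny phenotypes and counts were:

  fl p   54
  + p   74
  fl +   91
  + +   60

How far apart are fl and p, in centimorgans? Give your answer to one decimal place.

The recombinant classes are + + and fl p: 60 + 54 = 114.
Recombination frequency = 114/279 = 0.4086 ≈ 40.9%, i.e. 40.9 centimorgans.

40.9 centimorgans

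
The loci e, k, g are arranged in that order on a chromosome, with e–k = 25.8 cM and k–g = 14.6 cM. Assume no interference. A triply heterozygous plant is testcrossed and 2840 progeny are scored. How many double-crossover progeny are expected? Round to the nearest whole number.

107

Map distances give recombination frequencies of 0.258 and 0.146 for the two intervals.
With no interference, expected double-crossover frequency = 0.258 × 0.146 = 0.03767.
Expected number = 0.03767 × 2840 = 106.98 ≈ 107.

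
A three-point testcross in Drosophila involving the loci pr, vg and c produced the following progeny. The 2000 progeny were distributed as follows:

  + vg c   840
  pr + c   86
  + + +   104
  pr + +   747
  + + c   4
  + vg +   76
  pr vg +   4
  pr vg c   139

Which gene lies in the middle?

The two most frequent reciprocal classes, + vg c and pr + +, are the parental types, so the F1 was + vg c / pr + +.
The two rarest classes, + + c and pr vg +, are the double crossovers. Comparing them with the parentals, only the vg allele has switched, so vg is the middle locus and the order is c – vg – pr.

vg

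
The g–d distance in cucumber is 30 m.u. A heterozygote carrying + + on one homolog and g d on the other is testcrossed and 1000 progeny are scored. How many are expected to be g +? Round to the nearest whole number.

A map distance of 30 m.u. corresponds to a recombination frequency of 0.300.
The F1 is + + / g d, so g + is a recombinant gamete class with expected frequency r/2 = 0.300/2 = 0.1500.
Expected number = 0.1500 × 1000 = 150.00 ≈ 150.

150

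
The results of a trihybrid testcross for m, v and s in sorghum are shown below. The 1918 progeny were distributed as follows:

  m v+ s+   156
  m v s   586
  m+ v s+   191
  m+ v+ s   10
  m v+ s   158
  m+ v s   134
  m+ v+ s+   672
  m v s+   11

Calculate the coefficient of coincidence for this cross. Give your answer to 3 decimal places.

0.350

The two most frequent reciprocal classes, m v s and m+ v+ s+, are the parental types, so the F1 was m v s / m+ v+ s+.
The two rarest classes, m v s+ and m+ v+ s, are the double crossovers. Comparing them with the parentals, only the s allele has switched, so s is the middle locus and the order is v – s – m.
v–s: (349 + 21)/1918 = 0.1929; s–m: (290 + 21)/1918 = 0.1621.
Expected DCO frequency = 0.1929 × 0.1621 ≈ 0.03127; observed = 21/1918 ≈ 0.01095.
Coefficient of coincidence = 0.01095/0.03127 ≈ 0.350.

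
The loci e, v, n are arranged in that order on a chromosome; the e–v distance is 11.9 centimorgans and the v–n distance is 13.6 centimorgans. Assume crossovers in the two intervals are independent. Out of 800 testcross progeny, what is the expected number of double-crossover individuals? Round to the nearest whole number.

Map distances give recombination frequencies of 0.119 and 0.136 for the two intervals.
With no interference, expected double-crossover frequency = 0.119 × 0.136 = 0.01618.
Expected number = 0.01618 × 800 = 12.95 ≈ 13.

13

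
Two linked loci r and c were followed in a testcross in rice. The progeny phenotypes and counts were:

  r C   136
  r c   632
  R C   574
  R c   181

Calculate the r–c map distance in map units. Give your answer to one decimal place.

20.8 map units

The two most frequent classes, R C (574) and r c (632), are the parental types, so the F1 was R C / r c.
The recombinant classes are R c and r C: 181 + 136 = 317.
Recombination frequency = 317/1523 = 0.2081 ≈ 20.8%, i.e. 20.8 map units.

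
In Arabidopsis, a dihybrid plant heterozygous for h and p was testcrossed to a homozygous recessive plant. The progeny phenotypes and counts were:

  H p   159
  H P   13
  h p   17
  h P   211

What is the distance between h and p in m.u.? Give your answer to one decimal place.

The two most frequent classes, H p (159) and h P (211), are the parental types, so the F1 was H p / h P.
The recombinant classes are H P and h p: 13 + 17 = 30.
Recombination frequency = 30/400 = 0.0750 ≈ 7.5%, i.e. 7.5 m.u.

7.5 m.u.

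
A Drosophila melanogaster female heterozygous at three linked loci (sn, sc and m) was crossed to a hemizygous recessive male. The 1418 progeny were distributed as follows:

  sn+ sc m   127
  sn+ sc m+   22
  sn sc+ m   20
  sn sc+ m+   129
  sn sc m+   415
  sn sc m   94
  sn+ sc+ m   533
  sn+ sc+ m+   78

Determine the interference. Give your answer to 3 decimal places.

0.066

The two most frequent reciprocal classes, sn+ sc+ m and sn sc m+, are the parental types, so the F1 was sn+ sc+ m / sn sc m+.
The two rarest classes, sn sc+ m and sn+ sc m+, are the double crossovers. Comparing them with the parentals, only the sn allele has switched, so sn is the middle locus and the order is sc – sn – m.
sc–sn: (256 + 42)/1418 = 0.2102; sn–m: (172 + 42)/1418 = 0.1509.
Expected DCO frequency = 0.2102 × 0.1509 ≈ 0.03172; observed = 42/1418 ≈ 0.02962.
Coefficient of coincidence = 0.02962/0.03172 ≈ 0.934; interference = 1 − 0.934 = 0.066.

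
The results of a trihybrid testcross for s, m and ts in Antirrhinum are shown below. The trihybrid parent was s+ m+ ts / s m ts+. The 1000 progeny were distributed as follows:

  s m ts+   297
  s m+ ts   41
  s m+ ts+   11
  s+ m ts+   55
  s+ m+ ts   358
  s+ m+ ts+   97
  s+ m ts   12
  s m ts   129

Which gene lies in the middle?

m

The two rarest classes, s+ m ts and s m+ ts+, are the double crossovers. Comparing them with the parentals, only the m allele has switched, so m is the middle locus and the order is s – m – ts.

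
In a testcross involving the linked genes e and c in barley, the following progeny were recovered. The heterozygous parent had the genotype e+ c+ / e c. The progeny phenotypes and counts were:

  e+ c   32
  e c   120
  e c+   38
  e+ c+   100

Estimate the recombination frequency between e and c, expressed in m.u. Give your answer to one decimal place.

The recombinant classes are e+ c and e c+: 32 + 38 = 70.
Recombination frequency = 70/290 = 0.2414 ≈ 24.1%, i.e. 24.1 m.u.

24.1 m.u.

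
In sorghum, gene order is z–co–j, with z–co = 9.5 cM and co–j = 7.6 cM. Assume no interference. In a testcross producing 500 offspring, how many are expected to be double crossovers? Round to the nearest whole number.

Map distances give recombination frequencies of 0.095 and 0.076 for the two intervals.
With no interference, expected double-crossover frequency = 0.095 × 0.076 = 0.00722.
Expected number = 0.00722 × 500 = 3.61 ≈ 4.

4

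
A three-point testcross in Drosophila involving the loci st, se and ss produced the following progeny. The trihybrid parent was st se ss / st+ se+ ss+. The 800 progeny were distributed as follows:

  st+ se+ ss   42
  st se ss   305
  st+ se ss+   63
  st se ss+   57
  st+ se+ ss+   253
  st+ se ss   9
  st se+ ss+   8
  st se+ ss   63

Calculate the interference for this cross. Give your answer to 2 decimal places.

0.18

The two rarest classes, st+ se ss and st se+ ss+, are the double crossovers. Comparing them with the parentals, only the st allele has switched, so st is the middle locus and the order is se – st – ss.
se–st: (126 + 17)/800 = 0.1787; st–ss: (99 + 17)/800 = 0.1450.
Expected DCO frequency = 0.1787 × 0.1450 ≈ 0.02591; observed = 17/800 ≈ 0.02125.
Coefficient of coincidence = 0.02125/0.02591 ≈ 0.82; interference = 1 − 0.82 = 0.18.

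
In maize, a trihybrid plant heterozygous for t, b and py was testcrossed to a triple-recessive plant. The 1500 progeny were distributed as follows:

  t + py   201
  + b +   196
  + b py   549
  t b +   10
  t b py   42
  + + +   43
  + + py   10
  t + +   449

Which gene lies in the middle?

The two most frequent reciprocal classes, + b py and t + +, are the parental types, so the F1 was + b py / t + +.
The two rarest classes, + + py and t b +, are the double crossovers. Comparing them with the parentals, only the b allele has switched, so b is the middle locus and the order is t – b – py.

b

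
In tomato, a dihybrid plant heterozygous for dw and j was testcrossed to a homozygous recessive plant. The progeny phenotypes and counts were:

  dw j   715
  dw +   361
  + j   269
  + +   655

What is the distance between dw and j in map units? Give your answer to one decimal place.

The two most frequent classes, + + (655) and dw j (715), are the parental types, so the F1 was + + / dw j.
The recombinant classes are + j and dw +: 269 + 361 = 630.
Recombination frequency = 630/2000 = 0.3150 ≈ 31.5%, i.e. 31.5 map units.

31.5 map units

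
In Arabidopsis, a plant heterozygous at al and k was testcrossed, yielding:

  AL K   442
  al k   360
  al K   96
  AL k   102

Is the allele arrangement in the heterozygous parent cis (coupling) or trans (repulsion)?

cis

The two most frequent classes are AL K (442) and al k (360); these are the parental (non-recombinant) types.
So the F1 carried AL K on one chromosome and al k on the other — the recessive alleles are on the same chromosome (cis / coupling).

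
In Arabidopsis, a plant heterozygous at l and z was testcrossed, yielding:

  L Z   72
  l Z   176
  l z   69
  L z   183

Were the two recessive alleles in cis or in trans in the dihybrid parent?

trans

The two most frequent classes are L z (183) and l Z (176); these are the parental (non-recombinant) types.
So the F1 carried L z on one chromosome and l Z on the other — the recessive alleles are on opposite chromosomes (trans / repulsion).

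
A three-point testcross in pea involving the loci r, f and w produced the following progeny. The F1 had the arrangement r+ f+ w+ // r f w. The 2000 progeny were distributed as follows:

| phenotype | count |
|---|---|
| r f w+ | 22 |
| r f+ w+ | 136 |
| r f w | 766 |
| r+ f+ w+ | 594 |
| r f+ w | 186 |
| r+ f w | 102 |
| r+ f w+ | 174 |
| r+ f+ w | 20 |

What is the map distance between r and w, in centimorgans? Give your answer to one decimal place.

14.0 centimorgans

The two rarest classes, r+ f+ w and r f w+, are the double crossovers. Comparing them with the parentals, only the w allele has switched, so w is the middle locus and the order is f – w – r.
Crossovers in the w–r interval produce the single-crossover classes r f+ w+ and r+ f w (136 + 102 = 238) plus the double crossovers (42).
RF(w–r) = (238 + 42) / 2000 = 280/2000 = 0.1400 → 14.0 centimorgans.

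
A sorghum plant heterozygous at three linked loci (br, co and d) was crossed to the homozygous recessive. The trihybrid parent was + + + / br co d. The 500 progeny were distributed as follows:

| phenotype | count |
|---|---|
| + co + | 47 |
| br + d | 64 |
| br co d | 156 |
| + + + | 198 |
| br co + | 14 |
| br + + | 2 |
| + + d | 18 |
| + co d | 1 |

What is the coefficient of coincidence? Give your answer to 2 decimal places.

The two rarest classes, br + + and + co d, are the double crossovers. Comparing them with the parentals, only the br allele has switched, so br is the middle locus and the order is co – br – d.
co–br: (111 + 3)/500 = 0.2280; br–d: (32 + 3)/500 = 0.0700.
Expected DCO frequency = 0.2280 × 0.0700 ≈ 0.01596; observed = 3/500 ≈ 0.00600.
Coefficient of coincidence = 0.00600/0.01596 ≈ 0.38.

0.38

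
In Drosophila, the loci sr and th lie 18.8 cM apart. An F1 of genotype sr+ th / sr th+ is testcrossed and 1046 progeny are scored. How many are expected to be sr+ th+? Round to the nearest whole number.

A map distance of 18.8 cM corresponds to a recombination frequency of 0.188.
The F1 is sr+ th / sr th+, so sr+ th+ is a recombinant gamete class with expected frequency r/2 = 0.188/2 = 0.0940.
Expected number = 0.0940 × 1046 = 98.32 ≈ 98.

98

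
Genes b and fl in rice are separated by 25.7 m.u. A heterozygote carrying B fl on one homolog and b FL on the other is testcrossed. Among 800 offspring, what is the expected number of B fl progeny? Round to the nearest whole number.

A map distance of 25.7 m.u. corresponds to a recombination frequency of 0.257.
The F1 is B fl / b FL, so B fl is a parental gamete class with expected frequency (1 − r)/2 = 0.743/2 = 0.3715.
Expected number = 0.3715 × 800 = 297.20 ≈ 297.

297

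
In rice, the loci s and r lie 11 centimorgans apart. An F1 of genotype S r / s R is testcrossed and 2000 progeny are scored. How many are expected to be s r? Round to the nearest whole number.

A map distance of 11 centimorgans corresponds to a recombination frequency of 0.110.
The F1 is S r / s R, so s r is a recombinant gamete class with expected frequency r/2 = 0.110/2 = 0.0550.
Expected number = 0.0550 × 2000 = 110.00 ≈ 110.

110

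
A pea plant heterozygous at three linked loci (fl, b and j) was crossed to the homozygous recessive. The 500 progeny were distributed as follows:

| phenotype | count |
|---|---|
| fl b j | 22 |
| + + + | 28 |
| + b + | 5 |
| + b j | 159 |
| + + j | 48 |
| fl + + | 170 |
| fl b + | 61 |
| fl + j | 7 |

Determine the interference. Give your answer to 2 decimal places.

0.20

The two most frequent reciprocal classes, fl + + and + b j, are the parental types, so the F1 was fl + + / + b j.
The two rarest classes, fl + j and + b +, are the double crossovers. Comparing them with the parentals, only the j allele has switched, so j is the middle locus and the order is fl – j – b.
fl–j: (50 + 12)/500 = 0.1240; j–b: (109 + 12)/500 = 0.2420.
Expected DCO frequency = 0.1240 × 0.2420 ≈ 0.03001; observed = 12/500 ≈ 0.02400.
Coefficient of coincidence = 0.02400/0.03001 ≈ 0.80; interference = 1 − 0.80 = 0.20.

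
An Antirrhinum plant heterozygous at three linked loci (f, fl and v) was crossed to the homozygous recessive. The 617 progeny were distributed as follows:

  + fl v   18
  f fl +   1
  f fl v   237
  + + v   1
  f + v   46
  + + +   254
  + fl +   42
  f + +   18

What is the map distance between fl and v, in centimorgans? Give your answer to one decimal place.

14.6 centimorgans

The two most frequent reciprocal classes, + + + and f fl v, are the parental types, so the F1 was + + + / f fl v.
The two rarest classes, + + v and f fl +, are the double crossovers. Comparing them with the parentals, only the v allele has switched, so v is the middle locus and the order is f – v – fl.
Crossovers in the v–fl interval produce the single-crossover classes + fl + and f + v (42 + 46 = 88) plus the double crossovers (2).
RF(v–fl) = (88 + 2) / 617 = 90/617 = 0.1459 → 14.6 centimorgans.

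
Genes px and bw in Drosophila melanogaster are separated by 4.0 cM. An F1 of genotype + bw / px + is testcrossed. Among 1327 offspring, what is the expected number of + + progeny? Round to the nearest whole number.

A map distance of 4.0 cM corresponds to a recombination frequency of 0.040.
The F1 is + bw / px +, so + + is a recombinant gamete class with expected frequency r/2 = 0.040/2 = 0.0200.
Expected number = 0.0200 × 1327 = 26.54 ≈ 27.

27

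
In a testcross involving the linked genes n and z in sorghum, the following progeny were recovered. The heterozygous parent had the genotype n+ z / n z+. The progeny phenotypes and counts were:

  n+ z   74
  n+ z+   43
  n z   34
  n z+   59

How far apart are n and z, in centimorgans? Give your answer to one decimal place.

The recombinant classes are n+ z+ and n z: 43 + 34 = 77.
Recombination frequency = 77/210 = 0.3667 ≈ 36.7%, i.e. 36.7 centimorgans.

36.7 centimorgans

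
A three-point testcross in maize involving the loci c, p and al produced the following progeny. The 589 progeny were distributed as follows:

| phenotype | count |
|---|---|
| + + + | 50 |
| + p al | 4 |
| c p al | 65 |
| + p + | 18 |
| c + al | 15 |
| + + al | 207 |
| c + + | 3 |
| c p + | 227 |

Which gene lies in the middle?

The two most frequent reciprocal classes, + + al and c p +, are the parental types, so the F1 was + + al / c p +.
The two rarest classes, + p al and c + +, are the double crossovers. Comparing them with the parentals, only the p allele has switched, so p is the middle locus and the order is al – p – c.

p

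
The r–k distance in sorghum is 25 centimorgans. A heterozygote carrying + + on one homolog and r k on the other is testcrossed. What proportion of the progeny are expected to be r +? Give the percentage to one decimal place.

12.5%

A map distance of 25 centimorgans corresponds to a recombination frequency of 0.250.
The F1 is + + / r k, so r + is a recombinant gamete class with expected frequency r/2 = 0.250/2 = 0.1250.
That is 0.1250 = 12.5% of the progeny.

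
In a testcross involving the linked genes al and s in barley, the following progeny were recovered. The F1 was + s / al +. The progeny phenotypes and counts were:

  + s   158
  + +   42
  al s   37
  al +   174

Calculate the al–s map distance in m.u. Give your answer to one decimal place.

The recombinant classes are + + and al s: 42 + 37 = 79.
Recombination frequency = 79/411 = 0.1922 ≈ 19.2%, i.e. 19.2 m.u.

19.2 m.u.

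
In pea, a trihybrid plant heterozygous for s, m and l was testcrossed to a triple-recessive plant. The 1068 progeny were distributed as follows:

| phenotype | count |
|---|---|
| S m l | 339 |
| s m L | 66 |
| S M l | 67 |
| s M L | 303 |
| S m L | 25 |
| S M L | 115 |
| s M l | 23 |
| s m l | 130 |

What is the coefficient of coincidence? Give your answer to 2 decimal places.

The two most frequent reciprocal classes, S m l and s M L, are the parental types, so the F1 was S m l / s M L.
The two rarest classes, S m L and s M l, are the double crossovers. Comparing them with the parentals, only the l allele has switched, so l is the middle locus and the order is s – l – m.
s–l: (245 + 48)/1068 = 0.2743; l–m: (133 + 48)/1068 = 0.1695.
Expected DCO frequency = 0.2743 × 0.1695 ≈ 0.04649; observed = 48/1068 ≈ 0.04494.
Coefficient of coincidence = 0.04494/0.04649 ≈ 0.97.

0.97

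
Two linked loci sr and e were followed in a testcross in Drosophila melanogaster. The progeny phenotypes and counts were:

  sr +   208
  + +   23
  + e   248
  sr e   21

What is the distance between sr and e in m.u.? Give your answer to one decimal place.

8.8 m.u.

The two most frequent classes, + e (248) and sr + (208), are the parental types, so the F1 was + e / sr +.
The recombinant classes are + + and sr e: 23 + 21 = 44.
Recombination frequency = 44/500 = 0.0880 ≈ 8.8%, i.e. 8.8 m.u.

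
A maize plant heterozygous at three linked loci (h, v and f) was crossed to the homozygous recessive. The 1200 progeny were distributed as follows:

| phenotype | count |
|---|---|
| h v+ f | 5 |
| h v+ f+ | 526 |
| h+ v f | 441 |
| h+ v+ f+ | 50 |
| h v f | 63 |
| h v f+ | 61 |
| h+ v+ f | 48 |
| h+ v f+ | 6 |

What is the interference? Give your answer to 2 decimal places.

The two most frequent reciprocal classes, h v+ f+ and h+ v f, are the parental types, so the F1 was h v+ f+ / h+ v f.
The two rarest classes, h v+ f and h+ v f+, are the double crossovers. Comparing them with the parentals, only the f allele has switched, so f is the middle locus and the order is v – f – h.
v–f: (109 + 11)/1200 = 0.1000; f–h: (113 + 11)/1200 = 0.1033.
Expected DCO frequency = 0.1000 × 0.1033 ≈ 0.01033; observed = 11/1200 ≈ 0.00917.
Coefficient of coincidence = 0.00917/0.01033 ≈ 0.89; interference = 1 − 0.89 = 0.11.

0.11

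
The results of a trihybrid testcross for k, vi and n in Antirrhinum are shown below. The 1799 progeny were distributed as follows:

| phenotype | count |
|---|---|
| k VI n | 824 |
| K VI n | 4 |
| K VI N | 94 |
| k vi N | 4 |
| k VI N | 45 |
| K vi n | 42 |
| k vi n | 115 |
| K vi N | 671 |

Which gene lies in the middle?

k

The two most frequent reciprocal classes, K vi N and k VI n, are the parental types, so the F1 was K vi N / k VI n.
The two rarest classes, k vi N and K VI n, are the double crossovers. Comparing them with the parentals, only the k allele has switched, so k is the middle locus and the order is vi – k – n.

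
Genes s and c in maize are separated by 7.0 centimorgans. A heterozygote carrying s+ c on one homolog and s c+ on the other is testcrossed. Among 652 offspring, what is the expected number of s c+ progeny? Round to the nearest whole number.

303

A map distance of 7.0 centimorgans corresponds to a recombination frequency of 0.070.
The F1 is s+ c / s c+, so s c+ is a parental gamete class with expected frequency (1 − r)/2 = 0.930/2 = 0.4650.
Expected number = 0.4650 × 652 = 303.18 ≈ 303.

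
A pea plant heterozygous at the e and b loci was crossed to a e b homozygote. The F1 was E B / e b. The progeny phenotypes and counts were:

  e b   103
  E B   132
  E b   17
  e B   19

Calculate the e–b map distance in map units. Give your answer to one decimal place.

13.3 map units

The recombinant classes are E b and e B: 17 + 19 = 36.
Recombination frequency = 36/271 = 0.1328 ≈ 13.3%, i.e. 13.3 map units.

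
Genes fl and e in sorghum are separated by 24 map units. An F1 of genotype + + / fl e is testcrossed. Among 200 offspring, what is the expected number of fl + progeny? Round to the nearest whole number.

24

A map distance of 24 map units corresponds to a recombination frequency of 0.240.
The F1 is + + / fl e, so fl + is a recombinant gamete class with expected frequency r/2 = 0.240/2 = 0.1200.
Expected number = 0.1200 × 200 = 24.00 ≈ 24.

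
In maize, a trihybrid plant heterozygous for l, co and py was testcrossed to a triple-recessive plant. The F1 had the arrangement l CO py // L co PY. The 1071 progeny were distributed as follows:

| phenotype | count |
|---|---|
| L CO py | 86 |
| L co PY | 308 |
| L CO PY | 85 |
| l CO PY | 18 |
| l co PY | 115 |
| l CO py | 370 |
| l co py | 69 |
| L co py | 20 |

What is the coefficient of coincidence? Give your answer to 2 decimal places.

The two rarest classes, l CO PY and L co py, are the double crossovers. Comparing them with the parentals, only the py allele has switched, so py is the middle locus and the order is l – py – co.
l–py: (201 + 38)/1071 = 0.2232; py–co: (154 + 38)/1071 = 0.1793.
Expected DCO frequency = 0.2232 × 0.1793 ≈ 0.04002; observed = 38/1071 ≈ 0.03548.
Coefficient of coincidence = 0.03548/0.04002 ≈ 0.89.

0.89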